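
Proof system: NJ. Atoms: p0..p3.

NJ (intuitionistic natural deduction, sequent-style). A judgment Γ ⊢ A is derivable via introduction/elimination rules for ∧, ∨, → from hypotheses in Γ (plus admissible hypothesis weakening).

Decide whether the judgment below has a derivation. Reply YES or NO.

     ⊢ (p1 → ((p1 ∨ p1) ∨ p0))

Derivation trace:
[→I]  ⊢ (p1 → ((p1 ∨ p1) ∨ p0))
  [∨I₁] p1 ⊢ ((p1 ∨ p1) ∨ p0)
    [∨I₁] p1 ⊢ (p1 ∨ p1)
      [Ax] p1 ⊢ p1

Result: YES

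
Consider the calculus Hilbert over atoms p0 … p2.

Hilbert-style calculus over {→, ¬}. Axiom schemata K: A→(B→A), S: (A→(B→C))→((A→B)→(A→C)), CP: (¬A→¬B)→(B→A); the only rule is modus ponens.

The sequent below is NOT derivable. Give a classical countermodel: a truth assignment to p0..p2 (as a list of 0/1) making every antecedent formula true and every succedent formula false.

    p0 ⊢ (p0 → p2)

Truth-table refutation:
  v=000: Γ:[p0=F] Δ:[(p0 → p2)=T] refutes=False
  v=001: Γ:[p0=F] Δ:[(p0 → p2)=T] refutes=False
  v=010: Γ:[p0=F] Δ:[(p0 → p2)=T] refutes=False
  v=011: Γ:[p0=F] Δ:[(p0 → p2)=T] refutes=False
  v=100: Γ:[p0=T] Δ:[(p0 → p2)=F] refutes=True  ← countermodel

Result: [1, 0, 0]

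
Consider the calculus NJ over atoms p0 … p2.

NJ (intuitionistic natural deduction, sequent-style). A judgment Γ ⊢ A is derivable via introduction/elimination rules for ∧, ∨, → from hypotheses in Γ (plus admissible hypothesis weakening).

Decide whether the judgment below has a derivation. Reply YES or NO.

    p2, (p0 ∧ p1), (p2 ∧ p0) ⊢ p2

Proof tree:
[Wk] p2, (p0 ∧ p1), (p2 ∧ p0) ⊢ p2
  [Wk] p2, (p0 ∧ p1) ⊢ p2
    [Ax] p2 ⊢ p2

Result: YES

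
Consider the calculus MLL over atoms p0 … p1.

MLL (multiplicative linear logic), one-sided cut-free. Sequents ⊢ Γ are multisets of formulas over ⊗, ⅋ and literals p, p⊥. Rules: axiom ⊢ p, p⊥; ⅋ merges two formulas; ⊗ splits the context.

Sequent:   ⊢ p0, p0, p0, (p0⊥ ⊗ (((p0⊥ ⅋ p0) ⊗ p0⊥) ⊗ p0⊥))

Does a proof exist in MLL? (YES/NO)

Derivation trace:
[⊗]  ⊢ p0, p0, p0, (p0⊥ ⊗ (((p0⊥ ⅋ p0) ⊗ p0⊥) ⊗ p0⊥))
  [Ax]  ⊢ p0, p0⊥
  [⊗]  ⊢ p0, p0, (((p0⊥ ⅋ p0) ⊗ p0⊥) ⊗ p0⊥)
    [⊗]  ⊢ p0, ((p0⊥ ⅋ p0) ⊗ p0⊥)
      [⅋]  ⊢ (p0⊥ ⅋ p0)
        [Ax]  ⊢ p0, p0⊥
      [Ax]  ⊢ p0, p0⊥
    [Ax]  ⊢ p0, p0⊥

Result: YES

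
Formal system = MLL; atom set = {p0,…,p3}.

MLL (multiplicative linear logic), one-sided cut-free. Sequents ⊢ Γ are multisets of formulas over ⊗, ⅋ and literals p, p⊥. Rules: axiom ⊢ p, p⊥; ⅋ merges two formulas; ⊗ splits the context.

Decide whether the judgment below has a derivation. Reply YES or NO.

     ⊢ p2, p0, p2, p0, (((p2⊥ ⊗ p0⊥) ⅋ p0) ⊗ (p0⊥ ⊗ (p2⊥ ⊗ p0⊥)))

Derivation (root first):
[⊗]  ⊢ p2, p0, p2, p0, (((p2⊥ ⊗ p0⊥) ⅋ p0) ⊗ (p0⊥ ⊗ (p2⊥ ⊗ p0⊥)))
  [⅋]  ⊢ p2, ((p2⊥ ⊗ p0⊥) ⅋ p0)
    [⊗]  ⊢ p2, p0, (p2⊥ ⊗ p0⊥)
      [Ax]  ⊢ p2, p2⊥
      [Ax]  ⊢ p0, p0⊥
  [⊗]  ⊢ p0, p2, p0, (p0⊥ ⊗ (p2⊥ ⊗ p0⊥))
    [Ax]  ⊢ p0, p0⊥
    [⊗]  ⊢ p2, p0, (p2⊥ ⊗ p0⊥)
      [Ax]  ⊢ p2, p2⊥
      [Ax]  ⊢ p0, p0⊥

Result: YES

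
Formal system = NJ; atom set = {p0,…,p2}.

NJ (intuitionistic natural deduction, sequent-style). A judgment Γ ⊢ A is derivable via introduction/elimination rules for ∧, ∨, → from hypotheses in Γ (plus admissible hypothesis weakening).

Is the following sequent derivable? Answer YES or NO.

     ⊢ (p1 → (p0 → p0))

Derivation trace:
[→I]  ⊢ (p1 → (p0 → p0))
  [Wk] p1 ⊢ (p0 → p0)
    [→I]  ⊢ (p0 → p0)
      [Ax] p0 ⊢ p0

Result: YES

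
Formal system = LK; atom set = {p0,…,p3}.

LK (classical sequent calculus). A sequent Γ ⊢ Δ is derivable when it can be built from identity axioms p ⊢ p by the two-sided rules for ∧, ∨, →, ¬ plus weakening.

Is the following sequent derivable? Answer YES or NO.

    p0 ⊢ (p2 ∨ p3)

Enumerate valuations to refute Γ ⊢ Δ:
  v=0000: Γ:[p0=F] Δ:[(p2 ∨ p3)=F] refutes=False
  v=0001: Γ:[p0=F] Δ:[(p2 ∨ p3)=T] refutes=False
  v=0010: Γ:[p0=F] Δ:[(p2 ∨ p3)=T] refutes=False
  v=0011: Γ:[p0=F] Δ:[(p2 ∨ p3)=T] refutes=False
  v=0100: Γ:[p0=F] Δ:[(p2 ∨ p3)=F] refutes=False
  v=0101: Γ:[p0=F] Δ:[(p2 ∨ p3)=T] refutes=False
  v=0110: Γ:[p0=F] Δ:[(p2 ∨ p3)=T] refutes=False
  v=0111: Γ:[p0=F] Δ:[(p2 ∨ p3)=T] refutes=False
  v=1000: Γ:[p0=T] Δ:[(p2 ∨ p3)=F] refutes=True  ← countermodel

Result: NO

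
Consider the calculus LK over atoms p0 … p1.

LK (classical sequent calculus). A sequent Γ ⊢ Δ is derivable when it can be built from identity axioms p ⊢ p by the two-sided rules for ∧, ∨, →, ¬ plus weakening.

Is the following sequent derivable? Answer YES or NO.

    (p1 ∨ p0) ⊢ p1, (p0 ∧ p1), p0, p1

Derivation trace:
[WR] (p1 ∨ p0) ⊢ p1, (p0 ∧ p1), p0, p1
  [∨L] (p1 ∨ p0) ⊢ p1, (p0 ∧ p1), p0
    [Ax] p1 ⊢ p1
    [∧R] p0 ⊢ p0, (p0 ∧ p1)
      [Ax] p0 ⊢ p0
      [WR] p0 ⊢ p0, p1
        [Ax] p0 ⊢ p0

Result: YES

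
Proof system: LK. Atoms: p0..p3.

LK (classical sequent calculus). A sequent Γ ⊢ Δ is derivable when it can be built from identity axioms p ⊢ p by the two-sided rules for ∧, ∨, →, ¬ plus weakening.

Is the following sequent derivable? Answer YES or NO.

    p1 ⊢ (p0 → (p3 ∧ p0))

Enumerate valuations to refute Γ ⊢ Δ:
  v=0000: Γ:[p1=F] Δ:[(p0 → (p3 ∧ p0))=T] refutes=False
  v=0001: Γ:[p1=F] Δ:[(p0 → (p3 ∧ p0))=T] refutes=False
  v=0010: Γ:[p1=F] Δ:[(p0 → (p3 ∧ p0))=T] refutes=False
  v=0011: Γ:[p1=F] Δ:[(p0 → (p3 ∧ p0))=T] refutes=False
  v=0100: Γ:[p1=T] Δ:[(p0 → (p3 ∧ p0))=T] refutes=False
  v=0101: Γ:[p1=T] Δ:[(p0 → (p3 ∧ p0))=T] refutes=False
  v=0110: Γ:[p1=T] Δ:[(p0 → (p3 ∧ p0))=T] refutes=False
  v=0111: Γ:[p1=T] Δ:[(p0 → (p3 ∧ p0))=T] refutes=False
  v=1000: Γ:[p1=F] Δ:[(p0 → (p3 ∧ p0))=F] refutes=False
  v=1001: Γ:[p1=F] Δ:[(p0 → (p3 ∧ p0))=T] refutes=False
  v=1010: Γ:[p1=F] Δ:[(p0 → (p3 ∧ p0))=F] refutes=False
  v=1011: Γ:[p1=F] Δ:[(p0 → (p3 ∧ p0))=T] refutes=False
  v=1100: Γ:[p1=T] Δ:[(p0 → (p3 ∧ p0))=F] refutes=True  ← countermodel

Result: NO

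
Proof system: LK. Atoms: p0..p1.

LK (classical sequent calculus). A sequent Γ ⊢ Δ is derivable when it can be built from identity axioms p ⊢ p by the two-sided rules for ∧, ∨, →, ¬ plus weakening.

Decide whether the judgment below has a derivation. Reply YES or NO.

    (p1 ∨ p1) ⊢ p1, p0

Derivation (root first):
[∨L] (p1 ∨ p1) ⊢ p1, p0
  [Ax] p1 ⊢ p1
  [WR] p1 ⊢ p1, p0
    [Ax] p1 ⊢ p1

Result: YES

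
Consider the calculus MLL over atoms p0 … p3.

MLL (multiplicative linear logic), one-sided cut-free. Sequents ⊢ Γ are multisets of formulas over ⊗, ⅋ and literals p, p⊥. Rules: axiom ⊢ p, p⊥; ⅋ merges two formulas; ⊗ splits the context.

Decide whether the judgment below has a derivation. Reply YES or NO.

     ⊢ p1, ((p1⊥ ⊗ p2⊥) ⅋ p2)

Derivation (root first):
[⅋]  ⊢ p1, ((p1⊥ ⊗ p2⊥) ⅋ p2)
  [⊗]  ⊢ p1, p2, (p1⊥ ⊗ p2⊥)
    [Ax]  ⊢ p1, p1⊥
    [Ax]  ⊢ p2, p2⊥

Result: YES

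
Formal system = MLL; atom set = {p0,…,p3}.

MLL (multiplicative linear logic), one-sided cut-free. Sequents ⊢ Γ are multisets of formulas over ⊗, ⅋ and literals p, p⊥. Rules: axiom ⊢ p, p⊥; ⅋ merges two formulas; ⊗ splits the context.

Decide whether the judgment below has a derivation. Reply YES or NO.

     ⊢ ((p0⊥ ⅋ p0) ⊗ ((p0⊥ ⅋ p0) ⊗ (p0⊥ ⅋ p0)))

Derivation trace:
[⊗]  ⊢ ((p0⊥ ⅋ p0) ⊗ ((p0⊥ ⅋ p0) ⊗ (p0⊥ ⅋ p0)))
  [⅋]  ⊢ (p0⊥ ⅋ p0)
    [Ax]  ⊢ p0, p0⊥
  [⊗]  ⊢ ((p0⊥ ⅋ p0) ⊗ (p0⊥ ⅋ p0))
    [⅋]  ⊢ (p0⊥ ⅋ p0)
      [Ax]  ⊢ p0, p0⊥
    [⅋]  ⊢ (p0⊥ ⅋ p0)
      [Ax]  ⊢ p0, p0⊥

Result: YES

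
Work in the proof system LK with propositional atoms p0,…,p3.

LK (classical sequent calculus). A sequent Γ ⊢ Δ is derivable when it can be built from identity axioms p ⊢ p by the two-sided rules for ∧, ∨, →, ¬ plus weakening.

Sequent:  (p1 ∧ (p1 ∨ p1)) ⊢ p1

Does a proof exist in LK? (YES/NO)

Proof tree:
[∧L] (p1 ∧ (p1 ∨ p1)) ⊢ p1
  [∨L] p1, (p1 ∨ p1) ⊢ p1
    [Ax] p1 ⊢ p1
    [WL] p1, p1 ⊢ p1
      [Ax] p1 ⊢ p1

Result: YES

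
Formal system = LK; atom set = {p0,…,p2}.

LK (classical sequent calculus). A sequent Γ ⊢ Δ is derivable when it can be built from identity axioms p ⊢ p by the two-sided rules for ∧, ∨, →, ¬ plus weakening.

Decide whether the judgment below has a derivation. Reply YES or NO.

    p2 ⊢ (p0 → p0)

Derivation (root first):
[WL] p2 ⊢ (p0 → p0)
  [→R]  ⊢ (p0 → p0)
    [Ax] p0 ⊢ p0

Result: YES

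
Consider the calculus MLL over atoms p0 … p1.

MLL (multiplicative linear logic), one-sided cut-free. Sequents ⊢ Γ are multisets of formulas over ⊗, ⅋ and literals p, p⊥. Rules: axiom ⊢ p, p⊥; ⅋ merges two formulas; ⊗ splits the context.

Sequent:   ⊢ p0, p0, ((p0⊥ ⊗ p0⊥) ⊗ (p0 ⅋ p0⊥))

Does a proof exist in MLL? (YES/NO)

Proof tree:
[⊗]  ⊢ p0, p0, ((p0⊥ ⊗ p0⊥) ⊗ (p0 ⅋ p0⊥))
  [⊗]  ⊢ p0, p0, (p0⊥ ⊗ p0⊥)
    [Ax]  ⊢ p0, p0⊥
    [Ax]  ⊢ p0, p0⊥
  [⅋]  ⊢ (p0 ⅋ p0⊥)
    [Ax]  ⊢ p0, p0⊥

Result: YES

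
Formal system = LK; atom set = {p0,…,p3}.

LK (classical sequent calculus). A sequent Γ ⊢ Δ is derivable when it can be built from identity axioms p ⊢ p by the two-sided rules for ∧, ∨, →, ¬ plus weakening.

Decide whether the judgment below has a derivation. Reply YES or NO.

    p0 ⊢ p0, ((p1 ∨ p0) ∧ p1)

Proof tree:
[∧R] p0 ⊢ p0, ((p1 ∨ p0) ∧ p1)
  [∨R] p0 ⊢ (p1 ∨ p0)
    [WR] p0 ⊢ p0, p1
      [Ax] p0 ⊢ p0
  [WR] p0 ⊢ p0, p1
    [Ax] p0 ⊢ p0

Result: YES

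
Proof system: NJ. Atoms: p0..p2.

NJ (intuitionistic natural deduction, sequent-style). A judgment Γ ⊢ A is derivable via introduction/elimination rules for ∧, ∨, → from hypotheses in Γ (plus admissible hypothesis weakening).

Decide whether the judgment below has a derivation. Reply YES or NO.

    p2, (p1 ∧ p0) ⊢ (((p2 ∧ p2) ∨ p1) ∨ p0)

Derivation (root first):
[∨I₁] p2, (p1 ∧ p0) ⊢ (((p2 ∧ p2) ∨ p1) ∨ p0)
  [∨I₁] p2, (p1 ∧ p0) ⊢ ((p2 ∧ p2) ∨ p1)
    [Wk] p2, (p1 ∧ p0) ⊢ (p2 ∧ p2)
      [∧I] p2 ⊢ (p2 ∧ p2)
        [Ax] p2 ⊢ p2
        [Ax] p2 ⊢ p2

Result: YES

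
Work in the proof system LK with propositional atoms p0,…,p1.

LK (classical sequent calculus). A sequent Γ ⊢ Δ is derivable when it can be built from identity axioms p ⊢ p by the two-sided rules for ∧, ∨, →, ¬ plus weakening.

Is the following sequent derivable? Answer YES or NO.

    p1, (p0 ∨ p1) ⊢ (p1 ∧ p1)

Derivation (root first):
[∨L] p1, (p0 ∨ p1) ⊢ (p1 ∧ p1)
  [WL] p1, p0 ⊢ (p1 ∧ p1)
    [∧R] p1 ⊢ (p1 ∧ p1)
      [Ax] p1 ⊢ p1
      [Ax] p1 ⊢ p1
  [∧R] p1 ⊢ (p1 ∧ p1)
    [Ax] p1 ⊢ p1
    [Ax] p1 ⊢ p1

Result: YES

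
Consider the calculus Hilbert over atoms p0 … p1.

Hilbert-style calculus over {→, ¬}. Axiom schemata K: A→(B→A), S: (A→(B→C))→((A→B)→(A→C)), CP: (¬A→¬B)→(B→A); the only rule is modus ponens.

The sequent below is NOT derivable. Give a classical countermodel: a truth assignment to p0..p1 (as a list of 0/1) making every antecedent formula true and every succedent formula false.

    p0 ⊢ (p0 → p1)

Truth-table refutation:
  v=00: Γ:[p0=F] Δ:[(p0 → p1)=T] refutes=False
  v=01: Γ:[p0=F] Δ:[(p0 → p1)=T] refutes=False
  v=10: Γ:[p0=T] Δ:[(p0 → p1)=F] refutes=True  ← countermodel

Result: [1, 0]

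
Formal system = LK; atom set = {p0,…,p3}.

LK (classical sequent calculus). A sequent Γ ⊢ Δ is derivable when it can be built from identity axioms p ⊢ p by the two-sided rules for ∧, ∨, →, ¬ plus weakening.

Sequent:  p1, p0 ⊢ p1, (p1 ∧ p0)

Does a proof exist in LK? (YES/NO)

Proof tree:
[∧R] p1, p0 ⊢ p1, (p1 ∧ p0)
  [WR] p1 ⊢ p1, p1
    [Ax] p1 ⊢ p1
  [Ax] p0 ⊢ p0

Result: YES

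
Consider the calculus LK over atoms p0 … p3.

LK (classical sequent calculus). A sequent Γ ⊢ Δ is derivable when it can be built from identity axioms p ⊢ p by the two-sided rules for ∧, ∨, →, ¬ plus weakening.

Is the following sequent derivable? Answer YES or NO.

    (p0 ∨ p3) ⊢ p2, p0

Truth-table refutation:
  v=0000: Γ:[(p0 ∨ p3)=F] Δ:[p2=F, p0=F] refutes=False
  v=0001: Γ:[(p0 ∨ p3)=T] Δ:[p2=F, p0=F] refutes=True  ← countermodel

Result: NO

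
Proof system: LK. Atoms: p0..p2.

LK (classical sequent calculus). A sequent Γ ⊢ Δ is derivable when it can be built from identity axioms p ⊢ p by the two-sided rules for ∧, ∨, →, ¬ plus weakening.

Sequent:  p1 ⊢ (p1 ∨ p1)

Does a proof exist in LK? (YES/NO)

Derivation trace:
[∨R] p1 ⊢ (p1 ∨ p1)
  [WR] p1 ⊢ p1, p1
    [Ax] p1 ⊢ p1

Result: YES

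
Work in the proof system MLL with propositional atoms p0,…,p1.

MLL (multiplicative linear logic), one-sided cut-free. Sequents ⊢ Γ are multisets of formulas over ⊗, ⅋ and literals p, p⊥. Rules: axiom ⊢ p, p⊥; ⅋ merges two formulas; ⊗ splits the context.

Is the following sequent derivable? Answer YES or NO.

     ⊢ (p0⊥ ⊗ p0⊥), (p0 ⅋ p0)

Derivation (root first):
[⅋]  ⊢ (p0⊥ ⊗ p0⊥), (p0 ⅋ p0)
  [⊗]  ⊢ p0, p0, (p0⊥ ⊗ p0⊥)
    [Ax]  ⊢ p0, p0⊥
    [Ax]  ⊢ p0, p0⊥

Result: YES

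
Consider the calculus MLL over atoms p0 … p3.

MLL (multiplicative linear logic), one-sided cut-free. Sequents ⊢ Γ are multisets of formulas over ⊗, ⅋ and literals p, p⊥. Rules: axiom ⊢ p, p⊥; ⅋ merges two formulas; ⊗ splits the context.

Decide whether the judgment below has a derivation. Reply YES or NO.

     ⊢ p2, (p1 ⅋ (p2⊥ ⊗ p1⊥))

Derivation (root first):
[⅋]  ⊢ p2, (p1 ⅋ (p2⊥ ⊗ p1⊥))
  [⊗]  ⊢ p2, p1, (p2⊥ ⊗ p1⊥)
    [Ax]  ⊢ p2, p2⊥
    [Ax]  ⊢ p1, p1⊥

Result: YES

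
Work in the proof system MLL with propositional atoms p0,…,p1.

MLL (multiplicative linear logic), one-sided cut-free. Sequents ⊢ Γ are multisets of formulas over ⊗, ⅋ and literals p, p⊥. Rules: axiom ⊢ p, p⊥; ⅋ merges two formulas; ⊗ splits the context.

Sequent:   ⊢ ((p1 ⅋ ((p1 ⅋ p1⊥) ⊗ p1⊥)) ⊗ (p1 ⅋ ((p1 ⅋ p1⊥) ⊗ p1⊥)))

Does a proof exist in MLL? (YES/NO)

Proof tree:
[⊗]  ⊢ ((p1 ⅋ ((p1 ⅋ p1⊥) ⊗ p1⊥)) ⊗ (p1 ⅋ ((p1 ⅋ p1⊥) ⊗ p1⊥)))
  [⅋]  ⊢ (p1 ⅋ ((p1 ⅋ p1⊥) ⊗ p1⊥))
    [⊗]  ⊢ p1, ((p1 ⅋ p1⊥) ⊗ p1⊥)
      [⅋]  ⊢ (p1 ⅋ p1⊥)
        [Ax]  ⊢ p1, p1⊥
      [Ax]  ⊢ p1, p1⊥
  [⅋]  ⊢ (p1 ⅋ ((p1 ⅋ p1⊥) ⊗ p1⊥))
    [⊗]  ⊢ p1, ((p1 ⅋ p1⊥) ⊗ p1⊥)
      [⅋]  ⊢ (p1 ⅋ p1⊥)
        [Ax]  ⊢ p1, p1⊥
      [Ax]  ⊢ p1, p1⊥

Result: YES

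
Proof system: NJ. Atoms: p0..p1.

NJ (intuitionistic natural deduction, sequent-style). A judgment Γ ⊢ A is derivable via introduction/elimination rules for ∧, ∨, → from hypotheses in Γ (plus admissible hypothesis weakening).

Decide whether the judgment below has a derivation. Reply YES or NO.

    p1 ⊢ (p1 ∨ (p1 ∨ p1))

Derivation (root first):
[∨I₂] p1 ⊢ (p1 ∨ (p1 ∨ p1))
  [∨I₁] p1 ⊢ (p1 ∨ p1)
    [Ax] p1 ⊢ p1

Result: YES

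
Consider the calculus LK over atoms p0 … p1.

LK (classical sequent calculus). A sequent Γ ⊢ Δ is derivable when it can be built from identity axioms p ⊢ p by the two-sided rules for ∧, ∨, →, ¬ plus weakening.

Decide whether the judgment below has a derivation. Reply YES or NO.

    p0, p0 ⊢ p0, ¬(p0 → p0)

Proof tree:
[WL] p0, p0 ⊢ p0, ¬(p0 → p0)
  [¬R] p0 ⊢ p0, ¬(p0 → p0)
    [→L] p0, (p0 → p0) ⊢ p0
      [Ax] p0 ⊢ p0
      [Ax] p0 ⊢ p0

Result: YES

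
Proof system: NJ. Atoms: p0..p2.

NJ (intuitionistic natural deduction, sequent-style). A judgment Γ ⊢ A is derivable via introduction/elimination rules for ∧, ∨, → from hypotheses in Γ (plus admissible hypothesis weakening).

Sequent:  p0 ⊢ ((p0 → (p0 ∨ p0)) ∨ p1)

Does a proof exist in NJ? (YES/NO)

Derivation trace:
[Wk] p0 ⊢ ((p0 → (p0 ∨ p0)) ∨ p1)
  [∨I₁]  ⊢ ((p0 → (p0 ∨ p0)) ∨ p1)
    [→I]  ⊢ (p0 → (p0 ∨ p0))
      [∨I₂] p0 ⊢ (p0 ∨ p0)
        [Ax] p0 ⊢ p0

Result: YES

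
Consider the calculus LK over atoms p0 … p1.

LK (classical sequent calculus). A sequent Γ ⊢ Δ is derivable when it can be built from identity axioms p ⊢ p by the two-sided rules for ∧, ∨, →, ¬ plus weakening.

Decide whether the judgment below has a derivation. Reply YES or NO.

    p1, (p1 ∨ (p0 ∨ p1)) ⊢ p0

Truth-table refutation:
  v=00: Γ:[p1=F, (p1 ∨ (p0 ∨ p1))=F] Δ:[p0=F] refutes=False
  v=01: Γ:[p1=T, (p1 ∨ (p0 ∨ p1))=T] Δ:[p0=F] refutes=True  ← countermodel

Result: NO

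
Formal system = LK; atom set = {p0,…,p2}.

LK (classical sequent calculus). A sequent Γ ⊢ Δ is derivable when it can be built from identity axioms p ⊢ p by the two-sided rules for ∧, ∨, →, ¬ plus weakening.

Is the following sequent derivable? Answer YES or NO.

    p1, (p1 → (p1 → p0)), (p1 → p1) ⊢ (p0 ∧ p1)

Derivation trace:
[∧R] p1, (p1 → (p1 → p0)), (p1 → p1) ⊢ (p0 ∧ p1)
  [→L] p1, (p1 → p1), (p1 → (p1 → p0)) ⊢ p0
    [→L] p1, (p1 → p1) ⊢ p1
      [Ax] p1 ⊢ p1
      [Ax] p1 ⊢ p1
    [→L] p1, (p1 → p1), (p1 → p0) ⊢ p0
      [→L] p1, (p1 → p1) ⊢ p1
        [Ax] p1 ⊢ p1
        [Ax] p1 ⊢ p1
      [Ax] p0 ⊢ p0
  [Ax] p1 ⊢ p1

Result: YES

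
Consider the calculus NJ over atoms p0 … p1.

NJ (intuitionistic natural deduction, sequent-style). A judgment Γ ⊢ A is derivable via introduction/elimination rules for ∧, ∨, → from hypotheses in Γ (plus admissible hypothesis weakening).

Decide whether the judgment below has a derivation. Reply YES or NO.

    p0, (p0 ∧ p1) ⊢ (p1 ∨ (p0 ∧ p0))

Derivation trace:
[Wk] p0, (p0 ∧ p1) ⊢ (p1 ∨ (p0 ∧ p0))
  [∨I₂] p0 ⊢ (p1 ∨ (p0 ∧ p0))
    [∧I] p0 ⊢ (p0 ∧ p0)
      [Ax] p0 ⊢ p0
      [Ax] p0 ⊢ p0

Result: YES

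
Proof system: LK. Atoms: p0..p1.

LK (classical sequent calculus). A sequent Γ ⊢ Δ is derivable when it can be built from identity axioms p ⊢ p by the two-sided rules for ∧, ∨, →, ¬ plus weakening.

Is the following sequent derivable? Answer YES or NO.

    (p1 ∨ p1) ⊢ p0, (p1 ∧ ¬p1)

Truth-table refutation:
  v=00: Γ:[(p1 ∨ p1)=F] Δ:[p0=F, (p1 ∧ ¬p1)=F] refutes=False
  v=01: Γ:[(p1 ∨ p1)=T] Δ:[p0=F, (p1 ∧ ¬p1)=F] refutes=True  ← countermodel

Result: NO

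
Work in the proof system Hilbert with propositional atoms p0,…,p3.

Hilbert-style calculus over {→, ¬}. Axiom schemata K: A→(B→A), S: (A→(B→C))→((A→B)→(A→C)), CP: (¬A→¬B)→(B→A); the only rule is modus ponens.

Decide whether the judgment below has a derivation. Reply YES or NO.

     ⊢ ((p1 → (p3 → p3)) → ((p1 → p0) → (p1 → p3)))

Enumerate valuations to refute Γ ⊢ Δ:
  v=0000: Γ:[] Δ:[((p1 → (p3 → p3)) → ((p1 → p0) → (p1 → p3)))=T] refutes=False
  v=0001: Γ:[] Δ:[((p1 → (p3 → p3)) → ((p1 → p0) → (p1 → p3)))=T] refutes=False
  v=0010: Γ:[] Δ:[((p1 → (p3 → p3)) → ((p1 → p0) → (p1 → p3)))=T] refutes=False
  v=0011: Γ:[] Δ:[((p1 → (p3 → p3)) → ((p1 → p0) → (p1 → p3)))=T] refutes=False
  v=0100: Γ:[] Δ:[((p1 → (p3 → p3)) → ((p1 → p0) → (p1 → p3)))=T] refutes=False
  v=0101: Γ:[] Δ:[((p1 → (p3 → p3)) → ((p1 → p0) → (p1 → p3)))=T] refutes=False
  v=0110: Γ:[] Δ:[((p1 → (p3 → p3)) → ((p1 → p0) → (p1 → p3)))=T] refutes=False
  v=0111: Γ:[] Δ:[((p1 → (p3 → p3)) → ((p1 → p0) → (p1 → p3)))=T] refutes=False
  v=1000: Γ:[] Δ:[((p1 → (p3 → p3)) → ((p1 → p0) → (p1 → p3)))=T] refutes=False
  v=1001: Γ:[] Δ:[((p1 → (p3 → p3)) → ((p1 → p0) → (p1 → p3)))=T] refutes=False
  v=1010: Γ:[] Δ:[((p1 → (p3 → p3)) → ((p1 → p0) → (p1 → p3)))=T] refutes=False
  v=1011: Γ:[] Δ:[((p1 → (p3 → p3)) → ((p1 → p0) → (p1 → p3)))=T] refutes=False
  v=1100: Γ:[] Δ:[((p1 → (p3 → p3)) → ((p1 → p0) → (p1 → p3)))=F] refutes=True  ← countermodel

Result: NO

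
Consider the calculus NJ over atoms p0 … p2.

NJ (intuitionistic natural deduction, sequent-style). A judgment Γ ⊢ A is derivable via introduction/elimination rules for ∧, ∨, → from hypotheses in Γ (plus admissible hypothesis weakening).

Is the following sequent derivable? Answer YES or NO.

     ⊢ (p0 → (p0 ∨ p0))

Derivation (root first):
[→I]  ⊢ (p0 → (p0 ∨ p0))
  [∨I₂] p0 ⊢ (p0 ∨ p0)
    [Ax] p0 ⊢ p0

Result: YES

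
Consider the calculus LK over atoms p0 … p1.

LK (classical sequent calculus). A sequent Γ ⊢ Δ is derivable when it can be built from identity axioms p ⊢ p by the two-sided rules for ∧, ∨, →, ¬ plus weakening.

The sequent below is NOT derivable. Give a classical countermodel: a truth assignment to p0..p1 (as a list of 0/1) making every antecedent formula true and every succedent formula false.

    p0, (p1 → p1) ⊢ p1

Enumerate valuations to refute Γ ⊢ Δ:
  v=00: Γ:[p0=F, (p1 → p1)=T] Δ:[p1=F] refutes=False
  v=01: Γ:[p0=F, (p1 → p1)=T] Δ:[p1=T] refutes=False
  v=10: Γ:[p0=T, (p1 → p1)=T] Δ:[p1=F] refutes=True  ← countermodel

Result: [1, 0]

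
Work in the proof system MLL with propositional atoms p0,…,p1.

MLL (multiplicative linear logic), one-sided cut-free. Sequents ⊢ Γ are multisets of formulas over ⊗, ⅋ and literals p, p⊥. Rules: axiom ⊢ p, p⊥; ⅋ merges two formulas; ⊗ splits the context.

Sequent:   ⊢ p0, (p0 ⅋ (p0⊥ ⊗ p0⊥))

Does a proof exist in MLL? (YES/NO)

Proof tree:
[⅋]  ⊢ p0, (p0 ⅋ (p0⊥ ⊗ p0⊥))
  [⊗]  ⊢ p0, p0, (p0⊥ ⊗ p0⊥)
    [Ax]  ⊢ p0, p0⊥
    [Ax]  ⊢ p0, p0⊥

Result: YES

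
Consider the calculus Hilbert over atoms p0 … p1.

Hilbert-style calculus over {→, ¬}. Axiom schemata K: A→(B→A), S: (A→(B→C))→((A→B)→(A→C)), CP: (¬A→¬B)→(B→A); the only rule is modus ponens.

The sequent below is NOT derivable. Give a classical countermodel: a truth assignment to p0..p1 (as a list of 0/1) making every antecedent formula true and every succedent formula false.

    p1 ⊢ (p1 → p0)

Truth-table refutation:
  v=00: Γ:[p1=F] Δ:[(p1 → p0)=T] refutes=False
  v=01: Γ:[p1=T] Δ:[(p1 → p0)=F] refutes=True  ← countermodel

Result: [0, 1]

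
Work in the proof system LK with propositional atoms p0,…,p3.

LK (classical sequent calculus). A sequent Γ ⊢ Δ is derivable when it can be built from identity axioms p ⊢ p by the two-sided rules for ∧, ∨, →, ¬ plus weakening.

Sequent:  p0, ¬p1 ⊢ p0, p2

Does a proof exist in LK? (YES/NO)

Derivation (root first):
[WR] p0, ¬p1 ⊢ p0, p2
  [¬L] p0, ¬p1 ⊢ p0
    [WR] p0 ⊢ p0, p1
      [Ax] p0 ⊢ p0

Result: YES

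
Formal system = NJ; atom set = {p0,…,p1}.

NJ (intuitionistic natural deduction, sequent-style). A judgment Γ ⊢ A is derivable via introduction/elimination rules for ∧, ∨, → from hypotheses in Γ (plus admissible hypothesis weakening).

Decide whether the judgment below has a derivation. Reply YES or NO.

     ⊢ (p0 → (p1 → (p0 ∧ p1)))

Proof tree:
[→I]  ⊢ (p0 → (p1 → (p0 ∧ p1)))
  [→I] p0 ⊢ (p1 → (p0 ∧ p1))
    [∧I] p1, p0 ⊢ (p0 ∧ p1)
      [Ax] p0 ⊢ p0
      [Ax] p1 ⊢ p1

Result: YES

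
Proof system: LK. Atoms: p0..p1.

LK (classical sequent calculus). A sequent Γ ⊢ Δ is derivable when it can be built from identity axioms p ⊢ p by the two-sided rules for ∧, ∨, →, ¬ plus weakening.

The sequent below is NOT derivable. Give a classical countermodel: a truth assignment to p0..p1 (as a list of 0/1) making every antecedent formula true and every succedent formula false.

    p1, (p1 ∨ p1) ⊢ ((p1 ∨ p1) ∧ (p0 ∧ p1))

Search for a countermodel by truth-table:
  v=00: Γ:[p1=F, (p1 ∨ p1)=F] Δ:[((p1 ∨ p1) ∧ (p0 ∧ p1))=F] refutes=False
  v=01: Γ:[p1=T, (p1 ∨ p1)=T] Δ:[((p1 ∨ p1) ∧ (p0 ∧ p1))=F] refutes=True  ← countermodel

Result: [0, 1]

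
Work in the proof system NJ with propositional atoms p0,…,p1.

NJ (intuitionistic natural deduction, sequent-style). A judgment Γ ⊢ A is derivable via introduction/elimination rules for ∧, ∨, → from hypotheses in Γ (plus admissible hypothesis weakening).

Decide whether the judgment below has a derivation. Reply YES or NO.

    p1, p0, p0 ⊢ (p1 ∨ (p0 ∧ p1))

Derivation (root first):
[∨I₂] p1, p0, p0 ⊢ (p1 ∨ (p0 ∧ p1))
  [Wk] p1, p0, p0 ⊢ (p0 ∧ p1)
    [∧I] p1, p0 ⊢ (p0 ∧ p1)
      [Ax] p0 ⊢ p0
      [Ax] p1 ⊢ p1

Result: YES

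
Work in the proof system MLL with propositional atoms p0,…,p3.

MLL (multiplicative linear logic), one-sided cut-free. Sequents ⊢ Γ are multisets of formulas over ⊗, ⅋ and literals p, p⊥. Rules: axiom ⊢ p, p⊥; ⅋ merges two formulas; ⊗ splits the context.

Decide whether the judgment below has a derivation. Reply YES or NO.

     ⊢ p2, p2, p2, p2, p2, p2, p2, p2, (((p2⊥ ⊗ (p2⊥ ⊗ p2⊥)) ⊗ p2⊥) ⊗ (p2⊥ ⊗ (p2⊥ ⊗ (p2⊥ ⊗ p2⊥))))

Proof tree:
[⊗]  ⊢ p2, p2, p2, p2, p2, p2, p2, p2, (((p2⊥ ⊗ (p2⊥ ⊗ p2⊥)) ⊗ p2⊥) ⊗ (p2⊥ ⊗ (p2⊥ ⊗ (p2⊥ ⊗ p2⊥))))
  [⊗]  ⊢ p2, p2, p2, p2, ((p2⊥ ⊗ (p2⊥ ⊗ p2⊥)) ⊗ p2⊥)
    [⊗]  ⊢ p2, p2, p2, (p2⊥ ⊗ (p2⊥ ⊗ p2⊥))
      [Ax]  ⊢ p2, p2⊥
      [⊗]  ⊢ p2, p2, (p2⊥ ⊗ p2⊥)
        [Ax]  ⊢ p2, p2⊥
        [Ax]  ⊢ p2, p2⊥
    [Ax]  ⊢ p2, p2⊥
  [⊗]  ⊢ p2, p2, p2, p2, (p2⊥ ⊗ (p2⊥ ⊗ (p2⊥ ⊗ p2⊥)))
    [Ax]  ⊢ p2, p2⊥
    [⊗]  ⊢ p2, p2, p2, (p2⊥ ⊗ (p2⊥ ⊗ p2⊥))
      [Ax]  ⊢ p2, p2⊥
      [⊗]  ⊢ p2, p2, (p2⊥ ⊗ p2⊥)
        [Ax]  ⊢ p2, p2⊥
        [Ax]  ⊢ p2, p2⊥

Result: YES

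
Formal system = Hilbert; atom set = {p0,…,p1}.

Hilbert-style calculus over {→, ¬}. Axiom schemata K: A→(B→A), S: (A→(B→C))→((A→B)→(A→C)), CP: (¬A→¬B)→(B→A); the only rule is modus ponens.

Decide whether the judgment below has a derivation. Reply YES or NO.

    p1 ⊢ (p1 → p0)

Enumerate valuations to refute Γ ⊢ Δ:
  v=00: Γ:[p1=F] Δ:[(p1 → p0)=T] refutes=False
  v=01: Γ:[p1=T] Δ:[(p1 → p0)=F] refutes=True  ← countermodel

Result: NO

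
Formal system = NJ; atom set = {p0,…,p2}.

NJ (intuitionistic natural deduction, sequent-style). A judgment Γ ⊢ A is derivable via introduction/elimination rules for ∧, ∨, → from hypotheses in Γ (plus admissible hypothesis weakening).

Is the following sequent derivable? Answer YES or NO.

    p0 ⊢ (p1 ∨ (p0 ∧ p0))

Proof tree:
[∨I₂] p0 ⊢ (p1 ∨ (p0 ∧ p0))
  [∧I] p0 ⊢ (p0 ∧ p0)
    [Ax] p0 ⊢ p0
    [Ax] p0 ⊢ p0

Result: YES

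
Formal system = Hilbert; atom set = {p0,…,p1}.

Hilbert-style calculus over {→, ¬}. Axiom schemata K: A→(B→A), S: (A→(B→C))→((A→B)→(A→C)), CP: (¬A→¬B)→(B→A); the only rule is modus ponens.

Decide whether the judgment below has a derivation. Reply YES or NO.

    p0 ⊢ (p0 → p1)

Search for a countermodel by truth-table:
  v=00: Γ:[p0=F] Δ:[(p0 → p1)=T] refutes=False
  v=01: Γ:[p0=F] Δ:[(p0 → p1)=T] refutes=False
  v=10: Γ:[p0=T] Δ:[(p0 → p1)=F] refutes=True  ← countermodel

Result: NO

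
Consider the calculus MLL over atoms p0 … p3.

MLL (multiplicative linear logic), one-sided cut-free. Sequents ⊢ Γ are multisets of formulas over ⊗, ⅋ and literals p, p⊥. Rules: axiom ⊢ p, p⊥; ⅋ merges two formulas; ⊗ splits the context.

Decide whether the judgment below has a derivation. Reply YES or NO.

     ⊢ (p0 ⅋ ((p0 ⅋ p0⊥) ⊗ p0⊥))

Proof tree:
[⅋]  ⊢ (p0 ⅋ ((p0 ⅋ p0⊥) ⊗ p0⊥))
  [⊗]  ⊢ p0, ((p0 ⅋ p0⊥) ⊗ p0⊥)
    [⅋]  ⊢ (p0 ⅋ p0⊥)
      [Ax]  ⊢ p0, p0⊥
    [Ax]  ⊢ p0, p0⊥

Result: YES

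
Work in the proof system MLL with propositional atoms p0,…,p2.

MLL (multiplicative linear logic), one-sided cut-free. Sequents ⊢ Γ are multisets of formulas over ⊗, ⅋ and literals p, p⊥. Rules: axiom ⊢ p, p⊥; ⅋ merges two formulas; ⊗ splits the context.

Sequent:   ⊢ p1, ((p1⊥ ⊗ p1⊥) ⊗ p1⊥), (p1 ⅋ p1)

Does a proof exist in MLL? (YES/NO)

Proof tree:
[⅋]  ⊢ p1, ((p1⊥ ⊗ p1⊥) ⊗ p1⊥), (p1 ⅋ p1)
  [⊗]  ⊢ p1, p1, p1, ((p1⊥ ⊗ p1⊥) ⊗ p1⊥)
    [⊗]  ⊢ p1, p1, (p1⊥ ⊗ p1⊥)
      [Ax]  ⊢ p1, p1⊥
      [Ax]  ⊢ p1, p1⊥
    [Ax]  ⊢ p1, p1⊥

Result: YES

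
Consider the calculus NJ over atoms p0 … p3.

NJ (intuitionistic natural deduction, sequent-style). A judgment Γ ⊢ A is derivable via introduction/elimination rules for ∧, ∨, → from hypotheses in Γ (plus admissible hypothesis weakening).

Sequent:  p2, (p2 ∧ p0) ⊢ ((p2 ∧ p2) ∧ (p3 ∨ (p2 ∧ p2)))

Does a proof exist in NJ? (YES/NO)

Derivation (root first):
[Wk] p2, (p2 ∧ p0) ⊢ ((p2 ∧ p2) ∧ (p3 ∨ (p2 ∧ p2)))
  [∧I] p2 ⊢ ((p2 ∧ p2) ∧ (p3 ∨ (p2 ∧ p2)))
    [∧I] p2 ⊢ (p2 ∧ p2)
      [Ax] p2 ⊢ p2
      [Ax] p2 ⊢ p2
    [∨I₂] p2 ⊢ (p3 ∨ (p2 ∧ p2))
      [∧I] p2 ⊢ (p2 ∧ p2)
        [Ax] p2 ⊢ p2
        [Ax] p2 ⊢ p2

Result: YES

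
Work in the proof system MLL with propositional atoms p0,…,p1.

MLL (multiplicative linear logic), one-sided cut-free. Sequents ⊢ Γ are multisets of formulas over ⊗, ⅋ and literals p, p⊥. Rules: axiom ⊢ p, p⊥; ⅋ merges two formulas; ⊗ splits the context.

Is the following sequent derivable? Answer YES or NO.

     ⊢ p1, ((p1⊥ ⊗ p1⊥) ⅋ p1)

Derivation trace:
[⅋]  ⊢ p1, ((p1⊥ ⊗ p1⊥) ⅋ p1)
  [⊗]  ⊢ p1, p1, (p1⊥ ⊗ p1⊥)
    [Ax]  ⊢ p1, p1⊥
    [Ax]  ⊢ p1, p1⊥

Result: YES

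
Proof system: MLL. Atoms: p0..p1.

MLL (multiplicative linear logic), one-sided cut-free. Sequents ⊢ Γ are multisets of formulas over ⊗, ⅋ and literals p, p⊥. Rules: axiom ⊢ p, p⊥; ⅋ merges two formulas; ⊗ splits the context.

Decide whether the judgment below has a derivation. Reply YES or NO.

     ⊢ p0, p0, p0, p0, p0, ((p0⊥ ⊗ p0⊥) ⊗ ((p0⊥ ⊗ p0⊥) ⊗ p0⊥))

Proof tree:
[⊗]  ⊢ p0, p0, p0, p0, p0, ((p0⊥ ⊗ p0⊥) ⊗ ((p0⊥ ⊗ p0⊥) ⊗ p0⊥))
  [⊗]  ⊢ p0, p0, (p0⊥ ⊗ p0⊥)
    [Ax]  ⊢ p0, p0⊥
    [Ax]  ⊢ p0, p0⊥
  [⊗]  ⊢ p0, p0, p0, ((p0⊥ ⊗ p0⊥) ⊗ p0⊥)
    [⊗]  ⊢ p0, p0, (p0⊥ ⊗ p0⊥)
      [Ax]  ⊢ p0, p0⊥
      [Ax]  ⊢ p0, p0⊥
    [Ax]  ⊢ p0, p0⊥

Result: YES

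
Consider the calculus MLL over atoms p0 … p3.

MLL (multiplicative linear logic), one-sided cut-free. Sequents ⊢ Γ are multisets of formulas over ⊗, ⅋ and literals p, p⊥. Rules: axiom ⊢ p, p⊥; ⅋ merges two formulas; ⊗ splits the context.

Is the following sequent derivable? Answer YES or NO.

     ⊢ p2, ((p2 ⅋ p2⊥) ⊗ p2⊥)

Derivation (root first):
[⊗]  ⊢ p2, ((p2 ⅋ p2⊥) ⊗ p2⊥)
  [⅋]  ⊢ (p2 ⅋ p2⊥)
    [Ax]  ⊢ p2, p2⊥
  [Ax]  ⊢ p2, p2⊥

Result: YES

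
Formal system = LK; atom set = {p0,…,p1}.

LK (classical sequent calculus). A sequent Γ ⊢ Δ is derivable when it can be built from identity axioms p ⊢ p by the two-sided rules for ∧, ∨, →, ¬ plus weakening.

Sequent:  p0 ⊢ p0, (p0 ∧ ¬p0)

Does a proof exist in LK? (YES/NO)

Proof tree:
[∧R] p0 ⊢ p0, (p0 ∧ ¬p0)
  [Ax] p0 ⊢ p0
  [¬R]  ⊢ p0, ¬p0
    [Ax] p0 ⊢ p0

Result: YES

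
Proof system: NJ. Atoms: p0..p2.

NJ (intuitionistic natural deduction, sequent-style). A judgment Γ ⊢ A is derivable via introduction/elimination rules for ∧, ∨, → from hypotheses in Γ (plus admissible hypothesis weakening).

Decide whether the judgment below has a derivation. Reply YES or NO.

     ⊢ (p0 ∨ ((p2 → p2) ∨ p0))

Derivation trace:
[∨I₂]  ⊢ (p0 ∨ ((p2 → p2) ∨ p0))
  [∨I₁]  ⊢ ((p2 → p2) ∨ p0)
    [→I]  ⊢ (p2 → p2)
      [Ax] p2 ⊢ p2

Result: YES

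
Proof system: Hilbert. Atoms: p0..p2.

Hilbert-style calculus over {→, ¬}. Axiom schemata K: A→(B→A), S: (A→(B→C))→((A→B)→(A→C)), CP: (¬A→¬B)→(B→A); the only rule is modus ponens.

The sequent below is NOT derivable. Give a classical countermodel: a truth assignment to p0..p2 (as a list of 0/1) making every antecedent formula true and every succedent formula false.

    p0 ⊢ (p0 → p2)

Truth-table refutation:
  v=000: Γ:[p0=F] Δ:[(p0 → p2)=T] refutes=False
  v=001: Γ:[p0=F] Δ:[(p0 → p2)=T] refutes=False
  v=010: Γ:[p0=F] Δ:[(p0 → p2)=T] refutes=False
  v=011: Γ:[p0=F] Δ:[(p0 → p2)=T] refutes=False
  v=100: Γ:[p0=T] Δ:[(p0 → p2)=F] refutes=True  ← countermodel

Result: [1, 0, 0]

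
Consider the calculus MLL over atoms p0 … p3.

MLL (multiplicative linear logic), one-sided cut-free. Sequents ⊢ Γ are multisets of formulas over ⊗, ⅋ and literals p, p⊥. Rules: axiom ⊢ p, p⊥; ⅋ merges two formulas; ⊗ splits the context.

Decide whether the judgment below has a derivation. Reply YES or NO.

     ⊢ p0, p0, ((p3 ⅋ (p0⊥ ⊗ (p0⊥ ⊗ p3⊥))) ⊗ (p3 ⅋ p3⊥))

Derivation (root first):
[⊗]  ⊢ p0, p0, ((p3 ⅋ (p0⊥ ⊗ (p0⊥ ⊗ p3⊥))) ⊗ (p3 ⅋ p3⊥))
  [⅋]  ⊢ p0, p0, (p3 ⅋ (p0⊥ ⊗ (p0⊥ ⊗ p3⊥)))
    [⊗]  ⊢ p0, p0, p3, (p0⊥ ⊗ (p0⊥ ⊗ p3⊥))
      [Ax]  ⊢ p0, p0⊥
      [⊗]  ⊢ p0, p3, (p0⊥ ⊗ p3⊥)
        [Ax]  ⊢ p0, p0⊥
        [Ax]  ⊢ p3, p3⊥
  [⅋]  ⊢ (p3 ⅋ p3⊥)
    [Ax]  ⊢ p3, p3⊥

Result: YES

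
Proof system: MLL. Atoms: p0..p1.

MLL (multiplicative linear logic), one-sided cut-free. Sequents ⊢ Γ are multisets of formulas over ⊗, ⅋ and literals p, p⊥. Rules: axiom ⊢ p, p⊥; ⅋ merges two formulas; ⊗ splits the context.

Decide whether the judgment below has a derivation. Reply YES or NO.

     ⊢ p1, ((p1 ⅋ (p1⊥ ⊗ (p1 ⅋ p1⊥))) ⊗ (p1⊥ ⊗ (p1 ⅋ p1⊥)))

Derivation trace:
[⊗]  ⊢ p1, ((p1 ⅋ (p1⊥ ⊗ (p1 ⅋ p1⊥))) ⊗ (p1⊥ ⊗ (p1 ⅋ p1⊥)))
  [⅋]  ⊢ (p1 ⅋ (p1⊥ ⊗ (p1 ⅋ p1⊥)))
    [⊗]  ⊢ p1, (p1⊥ ⊗ (p1 ⅋ p1⊥))
      [Ax]  ⊢ p1, p1⊥
      [⅋]  ⊢ (p1 ⅋ p1⊥)
        [Ax]  ⊢ p1, p1⊥
  [⊗]  ⊢ p1, (p1⊥ ⊗ (p1 ⅋ p1⊥))
    [Ax]  ⊢ p1, p1⊥
    [⅋]  ⊢ (p1 ⅋ p1⊥)
      [Ax]  ⊢ p1, p1⊥

Result: YES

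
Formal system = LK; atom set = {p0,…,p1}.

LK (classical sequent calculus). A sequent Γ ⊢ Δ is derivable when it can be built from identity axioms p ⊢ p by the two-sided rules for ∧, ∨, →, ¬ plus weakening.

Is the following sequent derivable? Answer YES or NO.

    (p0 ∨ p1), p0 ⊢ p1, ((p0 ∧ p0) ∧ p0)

Derivation (root first):
[∧R] (p0 ∨ p1), p0 ⊢ p1, ((p0 ∧ p0) ∧ p0)
  [∧R] (p0 ∨ p1), p0 ⊢ p1, (p0 ∧ p0)
    [∨L] (p0 ∨ p1) ⊢ p1, p0
      [Ax] p0 ⊢ p0
      [Ax] p1 ⊢ p1
    [Ax] p0 ⊢ p0
  [Ax] p0 ⊢ p0

Result: YES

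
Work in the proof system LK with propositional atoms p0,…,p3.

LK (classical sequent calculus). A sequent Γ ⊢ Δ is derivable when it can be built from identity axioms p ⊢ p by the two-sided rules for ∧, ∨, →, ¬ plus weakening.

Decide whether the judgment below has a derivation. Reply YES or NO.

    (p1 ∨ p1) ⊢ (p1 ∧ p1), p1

Proof tree:
[WR] (p1 ∨ p1) ⊢ (p1 ∧ p1), p1
  [∨L] (p1 ∨ p1) ⊢ (p1 ∧ p1)
    [∧R] p1 ⊢ (p1 ∧ p1)
      [Ax] p1 ⊢ p1
      [Ax] p1 ⊢ p1
    [∧R] p1 ⊢ (p1 ∧ p1)
      [Ax] p1 ⊢ p1
      [Ax] p1 ⊢ p1

Result: YES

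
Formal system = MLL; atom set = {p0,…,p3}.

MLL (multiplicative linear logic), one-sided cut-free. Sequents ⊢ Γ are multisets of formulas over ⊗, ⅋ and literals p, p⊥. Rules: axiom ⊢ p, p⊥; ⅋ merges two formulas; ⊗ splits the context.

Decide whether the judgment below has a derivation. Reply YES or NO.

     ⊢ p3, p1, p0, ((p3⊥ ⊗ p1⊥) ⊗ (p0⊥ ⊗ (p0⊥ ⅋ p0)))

Proof tree:
[⊗]  ⊢ p3, p1, p0, ((p3⊥ ⊗ p1⊥) ⊗ (p0⊥ ⊗ (p0⊥ ⅋ p0)))
  [⊗]  ⊢ p3, p1, (p3⊥ ⊗ p1⊥)
    [Ax]  ⊢ p3, p3⊥
    [Ax]  ⊢ p1, p1⊥
  [⊗]  ⊢ p0, (p0⊥ ⊗ (p0⊥ ⅋ p0))
    [Ax]  ⊢ p0, p0⊥
    [⅋]  ⊢ (p0⊥ ⅋ p0)
      [Ax]  ⊢ p0, p0⊥

Result: YES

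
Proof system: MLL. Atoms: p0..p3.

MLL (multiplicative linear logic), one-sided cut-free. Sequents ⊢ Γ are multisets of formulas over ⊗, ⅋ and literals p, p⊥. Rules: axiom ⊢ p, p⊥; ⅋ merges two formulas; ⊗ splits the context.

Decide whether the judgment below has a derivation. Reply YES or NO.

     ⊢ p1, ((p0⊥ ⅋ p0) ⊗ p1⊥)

Proof tree:
[⊗]  ⊢ p1, ((p0⊥ ⅋ p0) ⊗ p1⊥)
  [⅋]  ⊢ (p0⊥ ⅋ p0)
    [Ax]  ⊢ p0, p0⊥
  [Ax]  ⊢ p1, p1⊥

Result: YES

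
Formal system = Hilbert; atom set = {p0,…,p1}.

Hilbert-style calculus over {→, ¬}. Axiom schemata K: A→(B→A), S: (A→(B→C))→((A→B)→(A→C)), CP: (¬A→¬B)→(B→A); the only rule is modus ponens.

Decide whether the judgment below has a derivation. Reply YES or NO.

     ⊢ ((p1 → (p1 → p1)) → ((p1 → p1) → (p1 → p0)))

Enumerate valuations to refute Γ ⊢ Δ:
  v=00: Γ:[] Δ:[((p1 → (p1 → p1)) → ((p1 → p1) → (p1 → p0)))=T] refutes=False
  v=01: Γ:[] Δ:[((p1 → (p1 → p1)) → ((p1 → p1) → (p1 → p0)))=F] refutes=True  ← countermodel

Result: NO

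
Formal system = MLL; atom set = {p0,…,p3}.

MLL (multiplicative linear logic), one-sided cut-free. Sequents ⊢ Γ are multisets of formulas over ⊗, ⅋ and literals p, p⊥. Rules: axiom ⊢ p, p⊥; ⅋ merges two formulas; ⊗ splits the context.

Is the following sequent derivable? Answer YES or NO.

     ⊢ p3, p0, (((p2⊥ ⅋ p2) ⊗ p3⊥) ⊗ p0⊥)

Derivation trace:
[⊗]  ⊢ p3, p0, (((p2⊥ ⅋ p2) ⊗ p3⊥) ⊗ p0⊥)
  [⊗]  ⊢ p3, ((p2⊥ ⅋ p2) ⊗ p3⊥)
    [⅋]  ⊢ (p2⊥ ⅋ p2)
      [Ax]  ⊢ p2, p2⊥
    [Ax]  ⊢ p3, p3⊥
  [Ax]  ⊢ p0, p0⊥

Result: YES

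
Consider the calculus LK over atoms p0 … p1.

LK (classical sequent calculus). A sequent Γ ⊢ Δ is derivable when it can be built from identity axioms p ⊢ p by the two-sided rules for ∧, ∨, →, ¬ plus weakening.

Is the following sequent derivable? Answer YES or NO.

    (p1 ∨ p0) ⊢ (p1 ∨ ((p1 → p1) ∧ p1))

Truth-table refutation:
  v=00: Γ:[(p1 ∨ p0)=F] Δ:[(p1 ∨ ((p1 → p1) ∧ p1))=F] refutes=False
  v=01: Γ:[(p1 ∨ p0)=T] Δ:[(p1 ∨ ((p1 → p1) ∧ p1))=T] refutes=False
  v=10: Γ:[(p1 ∨ p0)=T] Δ:[(p1 ∨ ((p1 → p1) ∧ p1))=F] refutes=True  ← countermodel

Result: NO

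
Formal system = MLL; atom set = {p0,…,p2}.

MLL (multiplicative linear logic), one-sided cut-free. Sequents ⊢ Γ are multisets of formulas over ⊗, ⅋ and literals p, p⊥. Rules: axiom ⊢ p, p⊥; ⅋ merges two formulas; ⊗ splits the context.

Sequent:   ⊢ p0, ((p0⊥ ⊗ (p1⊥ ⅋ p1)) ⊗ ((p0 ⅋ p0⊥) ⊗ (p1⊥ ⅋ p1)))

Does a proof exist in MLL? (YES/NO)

Derivation trace:
[⊗]  ⊢ p0, ((p0⊥ ⊗ (p1⊥ ⅋ p1)) ⊗ ((p0 ⅋ p0⊥) ⊗ (p1⊥ ⅋ p1)))
  [⊗]  ⊢ p0, (p0⊥ ⊗ (p1⊥ ⅋ p1))
    [Ax]  ⊢ p0, p0⊥
    [⅋]  ⊢ (p1⊥ ⅋ p1)
      [Ax]  ⊢ p1, p1⊥
  [⊗]  ⊢ ((p0 ⅋ p0⊥) ⊗ (p1⊥ ⅋ p1))
    [⅋]  ⊢ (p0 ⅋ p0⊥)
      [Ax]  ⊢ p0, p0⊥
    [⅋]  ⊢ (p1⊥ ⅋ p1)
      [Ax]  ⊢ p1, p1⊥

Result: YES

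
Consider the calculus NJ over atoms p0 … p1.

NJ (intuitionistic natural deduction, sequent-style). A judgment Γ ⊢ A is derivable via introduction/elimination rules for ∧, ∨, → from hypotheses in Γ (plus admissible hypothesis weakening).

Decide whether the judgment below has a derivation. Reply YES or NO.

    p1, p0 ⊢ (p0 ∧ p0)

Derivation (root first):
[∧I] p1, p0 ⊢ (p0 ∧ p0)
  [Wk] p0, p0, p1 ⊢ p0
    [Wk] p0, p0 ⊢ p0
      [Ax] p0 ⊢ p0
  [Wk] p0, p0 ⊢ p0
    [Ax] p0 ⊢ p0

Result: YES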